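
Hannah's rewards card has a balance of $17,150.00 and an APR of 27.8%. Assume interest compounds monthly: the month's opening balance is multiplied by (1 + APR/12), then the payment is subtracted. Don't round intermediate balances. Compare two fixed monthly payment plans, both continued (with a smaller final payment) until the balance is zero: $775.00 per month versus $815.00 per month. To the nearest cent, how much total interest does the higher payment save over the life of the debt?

$536.69

Monthly rate r = 27.8%/12 = 2.31667% = 0.0231667.
At $775.00/mo: n = ⌈−ln(1 − rB₀/P)/ln(1+r)⌉ = 32 payments (last $300.25); total interest = total paid − $17,150.00 = $7,175.25.
At $815.00/mo: 30 payments (last $153.56); total interest $6,638.56.
Interest saved = $7,175.25 − $6,638.56 = $536.69.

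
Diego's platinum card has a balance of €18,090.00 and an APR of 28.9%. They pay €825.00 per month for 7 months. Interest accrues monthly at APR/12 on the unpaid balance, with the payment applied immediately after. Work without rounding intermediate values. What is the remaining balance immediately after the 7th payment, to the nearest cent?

€15,159.67

Monthly rate r = 28.9%/12 = 2.40833% = 0.0240833.
Each month: B ← B·(1+r) − €825.00.
Month 1: interest €435.67; balance after payment €17,700.67.
Month 2: interest €426.29; balance after payment €17,301.96.
Month 3: interest €416.69; balance after payment €16,893.65.
Month 4: interest €406.86; balance after payment €16,475.50.
Month 5: interest €396.79; balance after payment €16,047.29.
Month 6: interest €386.47; balance after payment €15,608.76.
Month 7: interest €375.91; balance after payment €15,159.67.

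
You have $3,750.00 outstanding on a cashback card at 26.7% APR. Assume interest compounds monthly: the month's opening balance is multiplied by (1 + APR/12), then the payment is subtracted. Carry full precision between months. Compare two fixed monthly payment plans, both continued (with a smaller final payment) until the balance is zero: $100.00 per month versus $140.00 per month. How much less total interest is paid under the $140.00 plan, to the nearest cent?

Monthly rate r = 26.7%/12 = 2.225% = 0.02225.
At $100.00/mo: n = ⌈−ln(1 − rB₀/P)/ln(1+r)⌉ = 82 payments (last $70.83); total interest = total paid − $3,750.00 = $4,420.83.
At $140.00/mo: 42 payments (last $25.98); total interest $2,015.98.
Interest saved = $4,420.83 − $2,015.98 = $2,404.85.

$2,404.85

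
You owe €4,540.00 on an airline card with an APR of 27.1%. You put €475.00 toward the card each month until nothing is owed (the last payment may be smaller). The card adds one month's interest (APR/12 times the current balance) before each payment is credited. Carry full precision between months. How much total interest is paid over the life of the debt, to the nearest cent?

€632.37

Monthly rate r = 27.1%/12 = 2.25833% = 0.0225833.
Payoff takes n = ⌈−ln(1 − rB₀/P)/ln(1+r)⌉ = ⌈10.888⌉ = 11 payments; the last is €422.37.
Total paid = 10·€475.00 + €422.37 = €5,172.37.
Total interest = total paid − principal = €5,172.37 − €4,540.00 = €632.37.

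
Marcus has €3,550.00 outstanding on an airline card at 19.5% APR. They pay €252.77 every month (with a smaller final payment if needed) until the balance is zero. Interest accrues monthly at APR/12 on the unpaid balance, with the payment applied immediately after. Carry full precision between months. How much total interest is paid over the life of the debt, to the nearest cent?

€512.45

Monthly rate r = 19.5%/12 = 1.625% = 0.01625.
Payoff takes n = ⌈−ln(1 − rB₀/P)/ln(1+r)⌉ = ⌈16.071⌉ = 17 payments; the last is €18.13.
Total paid = 16·€252.77 + €18.13 = €4,062.45.
Total interest = total paid − principal = €4,062.45 − €3,550.00 = €512.45.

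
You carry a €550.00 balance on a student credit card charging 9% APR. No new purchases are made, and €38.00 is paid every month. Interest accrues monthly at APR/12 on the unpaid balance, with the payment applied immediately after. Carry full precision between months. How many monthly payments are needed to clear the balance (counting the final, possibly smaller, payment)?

Monthly rate r = 9%/12 = 0.75% = 0.0075.
Recurrence: B ← B·(1+r) − €38.00.
Month 1: interest €4.12; balance after payment €516.12.
Month 2: interest €3.87; balance after payment €482.00.
Closed form: n = −ln(1 − rB₀/P)/ln(1+r) = −ln(0.89145)/ln(1.0075) ≈ 15.379, so the balance reaches zero during payment 16.

16 payments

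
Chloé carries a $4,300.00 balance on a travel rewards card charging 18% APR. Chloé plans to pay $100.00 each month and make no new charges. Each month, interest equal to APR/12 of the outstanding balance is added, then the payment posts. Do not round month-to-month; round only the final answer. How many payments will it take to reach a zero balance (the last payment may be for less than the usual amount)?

Monthly rate r = 18%/12 = 1.5% = 0.015.
Recurrence: B ← B·(1+r) − $100.00.
Month 1: interest $64.50; balance after payment $4,264.50.
Month 2: interest $63.97; balance after payment $4,228.47.
Closed form: n = −ln(1 − rB₀/P)/ln(1+r) = −ln(0.355)/ln(1.015) ≈ 69.559, so the balance reaches zero during payment 70.

70 months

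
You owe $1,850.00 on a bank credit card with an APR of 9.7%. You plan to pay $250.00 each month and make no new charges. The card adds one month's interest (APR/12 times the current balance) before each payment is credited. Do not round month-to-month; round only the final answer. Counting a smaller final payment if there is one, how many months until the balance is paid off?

Monthly rate r = 9.7%/12 = 0.808333% = 0.00808333.
Recurrence: B ← B·(1+r) − $250.00.
Month 1: interest $14.95; balance after payment $1,614.95.
Month 2: interest $13.05; balance after payment $1,378.01.
Closed form: n = −ln(1 − rB₀/P)/ln(1+r) = −ln(0.94018)/ln(1.00808) ≈ 7.661, so the balance reaches zero during payment 8.

8 months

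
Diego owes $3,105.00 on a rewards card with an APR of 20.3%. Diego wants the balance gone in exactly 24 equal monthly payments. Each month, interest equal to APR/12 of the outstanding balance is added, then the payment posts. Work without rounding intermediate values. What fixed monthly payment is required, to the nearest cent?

$158.49

Monthly rate r = 20.3%/12 = 1.69167% = 0.0169167.
Level-payment amortization: P = B₀·r / (1 − (1+r)^(−n)) = 3105.00·0.0169167 / (1 − 1.01692^(−24)).
Denominator 1 − (1+r)^(−24) = 0.331423304.
P = 52.5262 / 0.331423304 ≈ 158.49.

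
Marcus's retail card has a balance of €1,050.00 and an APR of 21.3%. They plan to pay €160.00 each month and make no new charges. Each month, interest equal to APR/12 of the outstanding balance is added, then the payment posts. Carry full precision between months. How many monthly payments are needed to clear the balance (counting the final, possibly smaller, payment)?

8 payments

Monthly rate r = 21.3%/12 = 1.775% = 0.01775.
Recurrence: B ← B·(1+r) − €160.00.
Month 1: interest €18.64; balance after payment €908.64.
Month 2: interest €16.13; balance after payment €764.77.
Closed form: n = −ln(1 − rB₀/P)/ln(1+r) = −ln(0.88352)/ln(1.01775) ≈ 7.039, so the balance reaches zero during payment 8.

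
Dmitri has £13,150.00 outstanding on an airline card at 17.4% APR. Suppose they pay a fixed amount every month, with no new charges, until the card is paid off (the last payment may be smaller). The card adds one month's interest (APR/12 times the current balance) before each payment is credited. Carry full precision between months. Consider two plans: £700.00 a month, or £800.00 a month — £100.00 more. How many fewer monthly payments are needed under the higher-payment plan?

4 fewer payments

Monthly rate r = 17.4%/12 = 1.45% = 0.0145.
At £700.00/mo: n = ⌈−ln(1 − rB₀/P)/ln(1+r)⌉ = 23 payments (last £62.88); total interest = total paid − £13,150.00 = £2,312.88.
At £800.00/mo: 19 payments (last £730.34); total interest £1,980.34.
Payments saved = 23 − 19 = 4.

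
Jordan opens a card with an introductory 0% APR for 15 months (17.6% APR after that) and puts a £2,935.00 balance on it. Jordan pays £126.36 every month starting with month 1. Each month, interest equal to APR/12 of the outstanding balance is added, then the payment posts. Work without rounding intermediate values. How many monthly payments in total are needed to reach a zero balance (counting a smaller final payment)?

24 months

Promo months 1–15 at r₀ = 0%/12 = 0; months 16+ at r₁ = 17.6%/12 = 0.0146667.
After month 15 (no interest yet): B = £2,935.00 − 15·£126.36 = £1,039.60.
Then at r₁ with £126.36/mo: n₂ = −ln(1 − r₁·B/P)/ln(1+r₁) ≈ 8.83 → 9 more payments.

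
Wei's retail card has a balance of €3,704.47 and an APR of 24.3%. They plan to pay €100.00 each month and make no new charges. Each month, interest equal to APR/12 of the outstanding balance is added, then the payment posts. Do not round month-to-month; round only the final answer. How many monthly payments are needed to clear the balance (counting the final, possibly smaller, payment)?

Monthly rate r = 24.3%/12 = 2.025% = 0.02025.
Recurrence: B ← B·(1+r) − €100.00.
Month 1: interest €75.02; balance after payment €3,679.49.
Month 2: interest €74.51; balance after payment €3,654.00.
Closed form: n = −ln(1 − rB₀/P)/ln(1+r) = −ln(0.24984)/ln(1.02025) ≈ 69.181, so the balance reaches zero during payment 70.

70 payments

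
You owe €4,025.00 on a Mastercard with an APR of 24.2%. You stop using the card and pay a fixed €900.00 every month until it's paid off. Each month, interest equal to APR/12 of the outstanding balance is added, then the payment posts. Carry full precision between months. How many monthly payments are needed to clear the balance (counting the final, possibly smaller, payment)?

Monthly rate r = 24.2%/12 = 2.01667% = 0.0201667.
Recurrence: B ← B·(1+r) − €900.00.
Month 1: interest €81.17; balance after payment €3,206.17.
Month 2: interest €64.66; balance after payment €2,370.83.
Month 3: interest €47.81; balance after payment €1,518.64.
Month 4: interest €30.63; balance after payment €649.27.
Month 5: interest €13.09; balance after payment €0.00.

5 months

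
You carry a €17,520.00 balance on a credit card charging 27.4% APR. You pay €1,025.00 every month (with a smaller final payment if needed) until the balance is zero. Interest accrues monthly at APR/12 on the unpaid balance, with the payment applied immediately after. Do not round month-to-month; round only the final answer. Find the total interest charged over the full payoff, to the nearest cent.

Monthly rate r = 27.4%/12 = 2.28333% = 0.0228333.
Payoff takes n = ⌈−ln(1 − rB₀/P)/ln(1+r)⌉ = ⌈21.915⌉ = 22 payments; the last is €938.55.
Total paid = 21·€1,025.00 + €938.55 = €22,463.55.
Total interest = total paid − principal = €22,463.55 − €17,520.00 = €4,943.55.

€4,943.55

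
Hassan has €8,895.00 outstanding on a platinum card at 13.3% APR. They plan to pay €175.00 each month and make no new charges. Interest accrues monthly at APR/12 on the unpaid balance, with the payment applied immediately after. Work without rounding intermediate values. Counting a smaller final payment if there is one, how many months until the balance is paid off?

Monthly rate r = 13.3%/12 = 1.10833% = 0.0110833.
Recurrence: B ← B·(1+r) − €175.00.
Month 1: interest €98.59; balance after payment €8,818.59.
Month 2: interest €97.74; balance after payment €8,741.33.
Closed form: n = −ln(1 − rB₀/P)/ln(1+r) = −ln(0.43665)/ln(1.01108) ≈ 75.177, so the balance reaches zero during payment 76.

76 months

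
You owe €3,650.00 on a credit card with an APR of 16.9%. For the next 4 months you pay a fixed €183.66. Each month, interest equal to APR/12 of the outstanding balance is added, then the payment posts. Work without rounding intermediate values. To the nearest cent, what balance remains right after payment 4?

Monthly rate r = 16.9%/12 = 1.40833% = 0.0140833.
Each month: B ← B·(1+r) − €183.66.
Month 1: interest €51.40; balance after payment €3,517.74.
Month 2: interest €49.54; balance after payment €3,383.63.
Month 3: interest €47.65; balance after payment €3,247.62.
Month 4: interest €45.74; balance after payment €3,109.70.

€3,109.70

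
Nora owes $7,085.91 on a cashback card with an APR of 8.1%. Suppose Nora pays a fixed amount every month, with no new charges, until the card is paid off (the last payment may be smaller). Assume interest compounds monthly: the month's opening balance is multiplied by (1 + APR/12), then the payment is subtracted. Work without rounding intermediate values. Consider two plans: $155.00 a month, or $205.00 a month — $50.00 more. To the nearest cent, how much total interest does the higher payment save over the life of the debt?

$405.93

Monthly rate r = 8.1%/12 = 0.675% = 0.00675.
At $155.00/mo: n = ⌈−ln(1 − rB₀/P)/ln(1+r)⌉ = 55 payments (last $132.14); total interest = total paid − $7,085.91 = $1,416.23.
At $205.00/mo: 40 payments (last $101.21); total interest $1,010.30.
Interest saved = $1,416.23 − $1,010.30 = $405.93.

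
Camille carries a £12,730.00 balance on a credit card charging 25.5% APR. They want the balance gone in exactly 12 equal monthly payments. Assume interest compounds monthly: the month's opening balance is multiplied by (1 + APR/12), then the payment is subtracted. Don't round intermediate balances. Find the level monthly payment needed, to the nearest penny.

£1,213.00

Monthly rate r = 25.5%/12 = 2.125% = 0.02125.
Level-payment amortization: P = B₀·r / (1 − (1+r)^(−n)) = 12730.00·0.02125 / (1 − 1.02125^(−12)).
Denominator 1 − (1+r)^(−12) = 0.223010472.
P = 270.513 / 0.223010472 ≈ 1213.00.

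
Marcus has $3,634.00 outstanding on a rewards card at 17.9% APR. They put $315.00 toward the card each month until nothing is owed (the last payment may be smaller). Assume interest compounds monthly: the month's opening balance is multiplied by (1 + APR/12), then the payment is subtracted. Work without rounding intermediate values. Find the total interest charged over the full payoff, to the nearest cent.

$384.03

Monthly rate r = 17.9%/12 = 1.49167% = 0.0149167.
Payoff takes n = ⌈−ln(1 − rB₀/P)/ln(1+r)⌉ = ⌈12.754⌉ = 13 payments; the last is $238.03.
Total paid = 12·$315.00 + $238.03 = $4,018.03.
Total interest = total paid − principal = $4,018.03 − $3,634.00 = $384.03.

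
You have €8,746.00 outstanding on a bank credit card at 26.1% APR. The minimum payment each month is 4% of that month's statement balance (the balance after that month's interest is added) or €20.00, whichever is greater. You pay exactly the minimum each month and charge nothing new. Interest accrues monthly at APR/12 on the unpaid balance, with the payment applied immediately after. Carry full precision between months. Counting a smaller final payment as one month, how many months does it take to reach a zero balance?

185 months

Monthly rate r = 26.1%/12 = 2.175% = 0.02175.
While 4% of the post-interest balance exceeds €20.00, each month B ← (B·(1+r))·(1 − 0.04), i.e. B shrinks by the factor (1+r)·0.96 = 0.98088.
This holds for months 1–150. Entering month 151 the balance is €483.27; 4% of the post-interest balance is now below €20.00, so the flat €20.00 minimum applies from here.
From month 151 a fixed €20.00 at rate r clears €483.27 in 35 more payments. Total: 150 + 35 = 185 months.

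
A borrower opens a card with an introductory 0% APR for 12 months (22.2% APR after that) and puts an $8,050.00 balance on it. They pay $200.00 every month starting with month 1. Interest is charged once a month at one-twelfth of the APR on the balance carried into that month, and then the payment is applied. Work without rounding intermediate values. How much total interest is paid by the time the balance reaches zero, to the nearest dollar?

Promo months 1–12 at r₀ = 0%/12 = 0; months 13+ at r₁ = 22.2%/12 = 0.0185.
After month 12 (no interest yet): B = $8,050.00 − 12·$200.00 = $5,650.00.
Then at r₁ with $200.00/mo: n₂ = −ln(1 − r₁·B/P)/ln(1+r₁) ≈ 40.34 → 41 more payments.
Total paid = 52·$200.00 + $68.22 = $10,468.22; interest = $10,468.22 − $8,050.00 = $2,418.22.

$2,418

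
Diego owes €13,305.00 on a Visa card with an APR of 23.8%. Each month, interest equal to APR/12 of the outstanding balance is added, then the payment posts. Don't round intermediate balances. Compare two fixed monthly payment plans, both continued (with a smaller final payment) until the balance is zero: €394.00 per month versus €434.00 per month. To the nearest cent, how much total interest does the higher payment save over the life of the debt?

€1,530.27

Monthly rate r = 23.8%/12 = 1.98333% = 0.0198333.
At €394.00/mo: n = ⌈−ln(1 − rB₀/P)/ln(1+r)⌉ = 57 payments (last €163.78); total interest = total paid − €13,305.00 = €8,922.78.
At €434.00/mo: 48 payments (last €299.51); total interest €7,392.51.
Interest saved = €8,922.78 − €7,392.51 = €1,530.27.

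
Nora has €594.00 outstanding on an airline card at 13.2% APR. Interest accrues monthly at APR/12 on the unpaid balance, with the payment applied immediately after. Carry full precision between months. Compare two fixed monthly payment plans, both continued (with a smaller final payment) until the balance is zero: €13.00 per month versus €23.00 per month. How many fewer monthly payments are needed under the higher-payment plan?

33 fewer payments

Monthly rate r = 13.2%/12 = 1.1% = 0.011.
At €13.00/mo: n = ⌈−ln(1 − rB₀/P)/ln(1+r)⌉ = 64 payments (last €10.91); total interest = total paid − €594.00 = €235.91.
At €23.00/mo: 31 payments (last €12.64); total interest €108.64.
Payments saved = 64 − 31 = 33.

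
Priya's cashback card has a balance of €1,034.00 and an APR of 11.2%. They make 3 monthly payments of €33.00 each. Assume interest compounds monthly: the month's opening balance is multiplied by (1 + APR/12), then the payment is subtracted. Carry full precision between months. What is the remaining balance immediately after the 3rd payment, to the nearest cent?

€963.30

Monthly rate r = 11.2%/12 = 0.933333% = 0.00933333.
Each month: B ← B·(1+r) − €33.00.
Month 1: interest €9.65; balance after payment €1,010.65.
Month 2: interest €9.43; balance after payment €987.08.
Month 3: interest €9.21; balance after payment €963.30.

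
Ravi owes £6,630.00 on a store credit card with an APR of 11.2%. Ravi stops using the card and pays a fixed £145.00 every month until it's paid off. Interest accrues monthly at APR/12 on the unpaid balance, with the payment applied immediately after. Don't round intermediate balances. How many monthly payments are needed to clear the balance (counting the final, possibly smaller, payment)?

Monthly rate r = 11.2%/12 = 0.933333% = 0.00933333.
Recurrence: B ← B·(1+r) − £145.00.
Month 1: interest £61.88; balance after payment £6,546.88.
Month 2: interest £61.10; balance after payment £6,462.98.
Closed form: n = −ln(1 − rB₀/P)/ln(1+r) = −ln(0.57324)/ln(1.00933) ≈ 59.897, so the balance reaches zero during payment 60.

60 months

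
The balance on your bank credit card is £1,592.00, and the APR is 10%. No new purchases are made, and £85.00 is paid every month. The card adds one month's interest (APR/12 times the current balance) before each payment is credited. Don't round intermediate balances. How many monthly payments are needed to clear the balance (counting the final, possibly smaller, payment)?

Monthly rate r = 10%/12 = 0.833333% = 0.00833333.
Recurrence: B ← B·(1+r) − £85.00.
Month 1: interest £13.27; balance after payment £1,520.27.
Month 2: interest £12.67; balance after payment £1,447.94.
Closed form: n = −ln(1 − rB₀/P)/ln(1+r) = −ln(0.84392)/ln(1.00833) ≈ 20.448, so the balance reaches zero during payment 21.

21 payments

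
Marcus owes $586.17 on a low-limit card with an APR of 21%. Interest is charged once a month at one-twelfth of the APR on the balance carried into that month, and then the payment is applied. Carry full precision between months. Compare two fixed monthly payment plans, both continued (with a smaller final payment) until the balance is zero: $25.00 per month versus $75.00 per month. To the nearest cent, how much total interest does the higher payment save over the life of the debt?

Monthly rate r = 21%/12 = 1.75% = 0.0175.
At $25.00/mo: n = ⌈−ln(1 − rB₀/P)/ln(1+r)⌉ = 31 payments (last $11.17); total interest = total paid − $586.17 = $175.00.
At $75.00/mo: 9 payments (last $35.99); total interest $49.82.
Interest saved = $175.00 − $49.82 = $125.18.

$125.18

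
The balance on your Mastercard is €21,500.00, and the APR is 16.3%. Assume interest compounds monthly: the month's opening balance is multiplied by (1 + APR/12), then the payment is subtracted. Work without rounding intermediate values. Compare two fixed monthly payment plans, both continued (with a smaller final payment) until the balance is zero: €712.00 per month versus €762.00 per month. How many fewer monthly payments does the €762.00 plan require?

Monthly rate r = 16.3%/12 = 1.35833% = 0.0135833.
At €712.00/mo: n = ⌈−ln(1 − rB₀/P)/ln(1+r)⌉ = 40 payments (last €92.26); total interest = total paid − €21,500.00 = €6,360.26.
At €762.00/mo: 36 payments (last €626.86); total interest €5,796.86.
Payments saved = 40 − 36 = 4.

4 fewer payments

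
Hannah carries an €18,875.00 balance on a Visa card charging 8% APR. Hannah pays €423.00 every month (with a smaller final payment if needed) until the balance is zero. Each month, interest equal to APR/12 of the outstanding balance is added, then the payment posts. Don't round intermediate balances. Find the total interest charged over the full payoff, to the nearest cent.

Monthly rate r = 8%/12 = 0.666667% = 0.00666667.
Payoff takes n = ⌈−ln(1 − rB₀/P)/ln(1+r)⌉ = ⌈53.138⌉ = 54 payments; the last is €58.63.
Total paid = 53·€423.00 + €58.63 = €22,477.63.
Total interest = total paid − principal = €22,477.63 − €18,875.00 = €3,602.63.

€3,602.63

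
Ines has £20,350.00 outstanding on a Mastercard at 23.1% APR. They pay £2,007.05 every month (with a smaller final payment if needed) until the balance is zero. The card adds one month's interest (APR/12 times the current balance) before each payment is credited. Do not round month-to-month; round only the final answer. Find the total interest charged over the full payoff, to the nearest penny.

Monthly rate r = 23.1%/12 = 1.925% = 0.01925.
Payoff takes n = ⌈−ln(1 − rB₀/P)/ln(1+r)⌉ = ⌈11.388⌉ = 12 payments; the last is £783.48.
Total paid = 11·£2,007.05 + £783.48 = £22,861.03.
Total interest = total paid − principal = £22,861.03 − £20,350.00 = £2,511.03.

£2,511.03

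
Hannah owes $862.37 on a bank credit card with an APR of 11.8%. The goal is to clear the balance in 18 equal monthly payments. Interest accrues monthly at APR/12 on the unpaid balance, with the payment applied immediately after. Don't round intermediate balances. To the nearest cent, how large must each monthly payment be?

Monthly rate r = 11.8%/12 = 0.983333% = 0.00983333.
Level-payment amortization: P = B₀·r / (1 − (1+r)^(−n)) = 862.37·0.00983333 / (1 − 1.00983^(−18)).
Denominator 1 − (1+r)^(−18) = 0.161495569.
P = 8.47997 / 0.161495569 ≈ 52.51.

$52.51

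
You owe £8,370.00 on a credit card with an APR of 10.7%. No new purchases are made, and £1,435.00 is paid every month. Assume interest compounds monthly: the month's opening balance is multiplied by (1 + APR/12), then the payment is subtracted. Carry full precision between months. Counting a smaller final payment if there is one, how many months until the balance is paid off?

Monthly rate r = 10.7%/12 = 0.891667% = 0.00891667.
Recurrence: B ← B·(1+r) − £1,435.00.
Month 1: interest £74.63; balance after payment £7,009.63.
Month 2: interest £62.50; balance after payment £5,637.14.
Closed form: n = −ln(1 − rB₀/P)/ln(1+r) = −ln(0.94799)/ln(1.00892) ≈ 6.017, so the balance reaches zero during payment 7.

7 payments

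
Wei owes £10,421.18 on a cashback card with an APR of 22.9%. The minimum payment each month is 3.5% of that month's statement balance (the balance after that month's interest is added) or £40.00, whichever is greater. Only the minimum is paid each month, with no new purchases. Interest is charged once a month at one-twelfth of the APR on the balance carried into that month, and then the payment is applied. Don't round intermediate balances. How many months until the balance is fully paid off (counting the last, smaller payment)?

174 months

Monthly rate r = 22.9%/12 = 1.90833% = 0.0190833.
While 3.5% of the post-interest balance exceeds £40.00, each month B ← (B·(1+r))·(1 − 0.035), i.e. B shrinks by the factor (1+r)·0.965 = 0.98342.
This holds for months 1–134. Entering month 135 the balance is £1,108.35; 3.5% of the post-interest balance is now below £40.00, so the flat £40.00 minimum applies from here.
From month 135 a fixed £40.00 at rate r clears £1,108.35 in 40 more payments. Total: 134 + 40 = 174 months.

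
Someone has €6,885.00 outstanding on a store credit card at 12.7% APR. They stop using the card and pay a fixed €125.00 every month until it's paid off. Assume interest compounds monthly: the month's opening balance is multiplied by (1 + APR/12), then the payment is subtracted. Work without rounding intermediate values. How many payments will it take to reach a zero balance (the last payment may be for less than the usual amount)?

Monthly rate r = 12.7%/12 = 1.05833% = 0.0105833.
Recurrence: B ← B·(1+r) − €125.00.
Month 1: interest €72.87; balance after payment €6,832.87.
Month 2: interest €72.31; balance after payment €6,780.18.
Closed form: n = −ln(1 − rB₀/P)/ln(1+r) = −ln(0.41707)/ln(1.01058) ≈ 83.067, so the balance reaches zero during payment 84.

84 payments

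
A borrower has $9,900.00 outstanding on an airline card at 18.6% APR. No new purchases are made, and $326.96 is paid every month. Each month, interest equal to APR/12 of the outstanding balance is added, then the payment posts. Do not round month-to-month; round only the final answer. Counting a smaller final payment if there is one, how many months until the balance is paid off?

42 months

Monthly rate r = 18.6%/12 = 1.55% = 0.0155.
Recurrence: B ← B·(1+r) − $326.96.
Month 1: interest $153.45; balance after payment $9,726.49.
Month 2: interest $150.76; balance after payment $9,550.29.
Closed form: n = −ln(1 − rB₀/P)/ln(1+r) = −ln(0.53068)/ln(1.0155) ≈ 41.194, so the balance reaches zero during payment 42.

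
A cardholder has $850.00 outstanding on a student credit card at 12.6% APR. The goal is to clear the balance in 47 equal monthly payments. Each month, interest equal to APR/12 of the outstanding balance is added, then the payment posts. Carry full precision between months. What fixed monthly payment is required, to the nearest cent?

$23.01

Monthly rate r = 12.6%/12 = 1.05% = 0.0105.
Level-payment amortization: P = B₀·r / (1 − (1+r)^(−n)) = 850.00·0.0105 / (1 − 1.0105^(−47)).
Denominator 1 − (1+r)^(−47) = 0.38794132.
P = 8.925 / 0.38794132 ≈ 23.01.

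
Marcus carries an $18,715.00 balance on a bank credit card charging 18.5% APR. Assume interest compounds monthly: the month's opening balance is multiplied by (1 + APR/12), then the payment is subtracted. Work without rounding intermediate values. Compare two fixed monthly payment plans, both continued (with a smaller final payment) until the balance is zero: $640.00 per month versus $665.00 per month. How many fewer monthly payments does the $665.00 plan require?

2 fewer payments

Monthly rate r = 18.5%/12 = 1.54167% = 0.0154167.
At $640.00/mo: n = ⌈−ln(1 − rB₀/P)/ln(1+r)⌉ = 40 payments (last $112.03); total interest = total paid − $18,715.00 = $6,357.03.
At $665.00/mo: 38 payments (last $125.33); total interest $6,015.33.
Payments saved = 40 − 38 = 2.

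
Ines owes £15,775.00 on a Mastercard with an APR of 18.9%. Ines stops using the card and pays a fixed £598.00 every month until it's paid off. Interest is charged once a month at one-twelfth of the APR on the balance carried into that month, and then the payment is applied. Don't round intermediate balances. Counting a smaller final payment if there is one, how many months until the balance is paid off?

35 months

Monthly rate r = 18.9%/12 = 1.575% = 0.01575.
Recurrence: B ← B·(1+r) − £598.00.
Month 1: interest £248.46; balance after payment £15,425.46.
Month 2: interest £242.95; balance after payment £15,070.41.
Closed form: n = −ln(1 − rB₀/P)/ln(1+r) = −ln(0.58452)/ln(1.01575) ≈ 34.361, so the balance reaches zero during payment 35.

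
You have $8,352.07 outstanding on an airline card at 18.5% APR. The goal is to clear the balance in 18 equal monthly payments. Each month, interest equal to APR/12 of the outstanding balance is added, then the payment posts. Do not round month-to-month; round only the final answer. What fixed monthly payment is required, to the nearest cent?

Monthly rate r = 18.5%/12 = 1.54167% = 0.0154167.
Level-payment amortization: P = B₀·r / (1 − (1+r)^(−n)) = 8352.07·0.0154167 / (1 − 1.01542^(−18)).
Denominator 1 − (1+r)^(−18) = 0.240718488.
P = 128.761 / 0.240718488 ≈ 534.90.

$534.90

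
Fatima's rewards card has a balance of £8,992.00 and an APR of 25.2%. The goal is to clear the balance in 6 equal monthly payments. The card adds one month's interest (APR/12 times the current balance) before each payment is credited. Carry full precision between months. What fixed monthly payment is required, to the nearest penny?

Monthly rate r = 25.2%/12 = 2.1% = 0.021.
Level-payment amortization: P = B₀·r / (1 − (1+r)^(−n)) = 8992.00·0.021 / (1 − 1.021^(−6)).
Denominator 1 − (1+r)^(−6) = 0.117234102.
P = 188.832 / 0.117234102 ≈ 1610.73.

£1,610.73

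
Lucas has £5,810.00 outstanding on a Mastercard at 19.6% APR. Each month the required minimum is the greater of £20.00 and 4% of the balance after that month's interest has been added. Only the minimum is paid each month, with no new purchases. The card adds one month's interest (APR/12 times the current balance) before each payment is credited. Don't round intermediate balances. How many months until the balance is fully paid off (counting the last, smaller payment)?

Monthly rate r = 19.6%/12 = 1.63333% = 0.0163333.
While 4% of the post-interest balance exceeds £20.00, each month B ← (B·(1+r))·(1 − 0.04), i.e. B shrinks by the factor (1+r)·0.96 = 0.97568.
This holds for months 1–101. Entering month 102 the balance is £483.31; 4% of the post-interest balance is now below £20.00, so the flat £20.00 minimum applies from here.
From month 102 a fixed £20.00 at rate r clears £483.31 in 31 more payments. Total: 101 + 31 = 132 months.

132 months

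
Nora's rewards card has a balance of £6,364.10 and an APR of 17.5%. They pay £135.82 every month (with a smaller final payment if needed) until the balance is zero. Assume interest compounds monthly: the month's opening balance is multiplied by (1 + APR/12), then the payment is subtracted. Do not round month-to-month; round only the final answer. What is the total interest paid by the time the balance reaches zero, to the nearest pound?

Monthly rate r = 17.5%/12 = 1.45833% = 0.0145833.
Payoff takes n = ⌈−ln(1 − rB₀/P)/ln(1+r)⌉ = ⌈79.423⌉ = 80 payments; the last is £57.74.
Total paid = 79·£135.82 + £57.74 = £10,787.52.
Total interest = total paid − principal = £10,787.52 − £6,364.10 = £4,423.42.

£4,423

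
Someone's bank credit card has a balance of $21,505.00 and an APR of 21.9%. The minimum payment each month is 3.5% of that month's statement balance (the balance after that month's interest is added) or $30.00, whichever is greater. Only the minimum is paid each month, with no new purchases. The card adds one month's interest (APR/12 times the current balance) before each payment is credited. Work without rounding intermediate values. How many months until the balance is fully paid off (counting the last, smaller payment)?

Monthly rate r = 21.9%/12 = 1.825% = 0.01825.
While 3.5% of the post-interest balance exceeds $30.00, each month B ← (B·(1+r))·(1 − 0.035), i.e. B shrinks by the factor (1+r)·0.965 = 0.98261.
This holds for months 1–185. Entering month 186 the balance is $837.84; 3.5% of the post-interest balance is now below $30.00, so the flat $30.00 minimum applies from here.
From month 186 a fixed $30.00 at rate r clears $837.84 in 40 more payments. Total: 185 + 40 = 225 months.

225 months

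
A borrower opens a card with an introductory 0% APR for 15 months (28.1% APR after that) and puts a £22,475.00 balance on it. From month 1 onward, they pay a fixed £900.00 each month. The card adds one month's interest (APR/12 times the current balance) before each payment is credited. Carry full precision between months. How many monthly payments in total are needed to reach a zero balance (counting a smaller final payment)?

Promo months 1–15 at r₀ = 0%/12 = 0; months 16+ at r₁ = 28.1%/12 = 0.0234167.
After month 15 (no interest yet): B = £22,475.00 − 15·£900.00 = £8,975.00.
Then at r₁ with £900.00/mo: n₂ = −ln(1 − r₁·B/P)/ln(1+r₁) ≈ 11.49 → 12 more payments.

27 months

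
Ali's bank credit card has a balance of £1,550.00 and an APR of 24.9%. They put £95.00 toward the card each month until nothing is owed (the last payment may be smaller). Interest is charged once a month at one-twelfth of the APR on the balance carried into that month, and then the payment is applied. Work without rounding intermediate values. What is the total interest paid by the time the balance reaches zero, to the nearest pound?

Monthly rate r = 24.9%/12 = 2.075% = 0.02075.
Payoff takes n = ⌈−ln(1 − rB₀/P)/ln(1+r)⌉ = ⌈20.125⌉ = 21 payments; the last is £12.00.
Total paid = 20·£95.00 + £12.00 = £1,912.00.
Total interest = total paid − principal = £1,912.00 − £1,550.00 = £362.00.

£362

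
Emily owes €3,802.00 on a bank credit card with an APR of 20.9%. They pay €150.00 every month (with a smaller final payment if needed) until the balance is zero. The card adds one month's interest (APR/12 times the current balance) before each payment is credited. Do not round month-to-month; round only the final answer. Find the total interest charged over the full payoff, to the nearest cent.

Monthly rate r = 20.9%/12 = 1.74167% = 0.0174167.
Payoff takes n = ⌈−ln(1 − rB₀/P)/ln(1+r)⌉ = ⌈33.731⌉ = 34 payments; the last is €109.86.
Total paid = 33·€150.00 + €109.86 = €5,059.86.
Total interest = total paid − principal = €5,059.86 − €3,802.00 = €1,257.86.

€1,257.86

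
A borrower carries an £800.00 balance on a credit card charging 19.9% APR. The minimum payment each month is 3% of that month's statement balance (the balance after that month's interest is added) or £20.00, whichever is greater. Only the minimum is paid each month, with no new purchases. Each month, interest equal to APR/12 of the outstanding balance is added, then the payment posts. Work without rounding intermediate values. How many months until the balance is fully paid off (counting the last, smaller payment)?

Monthly rate r = 19.9%/12 = 1.65833% = 0.0165833.
While 3% of the post-interest balance exceeds £20.00, each month B ← (B·(1+r))·(1 − 0.03), i.e. B shrinks by the factor (1+r)·0.97 = 0.98609.
This holds for months 1–15. Entering month 16 the balance is £648.35; 3% of the post-interest balance is now below £20.00, so the flat £20.00 minimum applies from here.
From month 16 a fixed £20.00 at rate r clears £648.35 in 47 more payments. Total: 15 + 47 = 62 months.

62 months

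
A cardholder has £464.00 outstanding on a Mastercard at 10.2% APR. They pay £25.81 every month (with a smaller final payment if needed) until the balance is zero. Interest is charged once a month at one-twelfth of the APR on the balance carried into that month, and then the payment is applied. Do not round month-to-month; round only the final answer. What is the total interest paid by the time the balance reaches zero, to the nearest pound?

£42

Monthly rate r = 10.2%/12 = 0.85% = 0.0085.
Payoff takes n = ⌈−ln(1 − rB₀/P)/ln(1+r)⌉ = ⌈19.592⌉ = 20 payments; the last is £15.31.
Total paid = 19·£25.81 + £15.31 = £505.70.
Total interest = total paid − principal = £505.70 − £464.00 = £41.70.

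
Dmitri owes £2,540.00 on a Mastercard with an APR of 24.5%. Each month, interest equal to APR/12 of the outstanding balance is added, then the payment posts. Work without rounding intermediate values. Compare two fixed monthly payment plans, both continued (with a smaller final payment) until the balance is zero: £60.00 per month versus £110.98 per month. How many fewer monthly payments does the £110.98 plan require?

67 fewer payments

Monthly rate r = 24.5%/12 = 2.04167% = 0.0204167.
At £60.00/mo: n = ⌈−ln(1 − rB₀/P)/ln(1+r)⌉ = 99 payments (last £49.57); total interest = total paid − £2,540.00 = £3,389.57.
At £110.98/mo: 32 payments (last £17.78); total interest £918.16.
Payments saved = 99 − 32 = 67.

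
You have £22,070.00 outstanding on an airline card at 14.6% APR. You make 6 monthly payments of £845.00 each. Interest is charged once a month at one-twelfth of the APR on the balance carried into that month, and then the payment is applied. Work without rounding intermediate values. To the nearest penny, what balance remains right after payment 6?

Monthly rate r = 14.6%/12 = 1.21667% = 0.0121667.
Each month: B ← B·(1+r) − £845.00.
Month 1: interest £268.52; balance after payment £21,493.52.
Month 2: interest £261.50; balance after payment £20,910.02.
Month 3: interest £254.41; balance after payment £20,319.43.
Month 4: interest £247.22; balance after payment £19,721.65.
Month 5: interest £239.95; balance after payment £19,116.59.
Month 6: interest £232.59; balance after payment £18,504.18.

£18,504.18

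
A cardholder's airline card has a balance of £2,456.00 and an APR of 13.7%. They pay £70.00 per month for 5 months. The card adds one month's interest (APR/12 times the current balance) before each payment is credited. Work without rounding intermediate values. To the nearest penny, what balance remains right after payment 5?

£2,241.35

Monthly rate r = 13.7%/12 = 1.14167% = 0.0114167.
Each month: B ← B·(1+r) − £70.00.
Month 1: interest £28.04; balance after payment £2,414.04.
Month 2: interest £27.56; balance after payment £2,371.60.
Month 3: interest £27.08; balance after payment £2,328.68.
Month 4: interest £26.59; balance after payment £2,285.26.
Month 5: interest £26.09; balance after payment £2,241.35.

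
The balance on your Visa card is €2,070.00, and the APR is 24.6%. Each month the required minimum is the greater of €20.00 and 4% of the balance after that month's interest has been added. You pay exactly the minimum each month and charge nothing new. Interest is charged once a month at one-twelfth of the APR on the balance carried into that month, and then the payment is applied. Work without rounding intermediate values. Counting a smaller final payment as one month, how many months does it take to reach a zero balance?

Monthly rate r = 24.6%/12 = 2.05% = 0.0205.
While 4% of the post-interest balance exceeds €20.00, each month B ← (B·(1+r))·(1 − 0.04), i.e. B shrinks by the factor (1+r)·0.96 = 0.97968.
This holds for months 1–71. Entering month 72 the balance is €481.89; 4% of the post-interest balance is now below €20.00, so the flat €20.00 minimum applies from here.
From month 72 a fixed €20.00 at rate r clears €481.89 in 34 more payments. Total: 71 + 34 = 105 months.

105 months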